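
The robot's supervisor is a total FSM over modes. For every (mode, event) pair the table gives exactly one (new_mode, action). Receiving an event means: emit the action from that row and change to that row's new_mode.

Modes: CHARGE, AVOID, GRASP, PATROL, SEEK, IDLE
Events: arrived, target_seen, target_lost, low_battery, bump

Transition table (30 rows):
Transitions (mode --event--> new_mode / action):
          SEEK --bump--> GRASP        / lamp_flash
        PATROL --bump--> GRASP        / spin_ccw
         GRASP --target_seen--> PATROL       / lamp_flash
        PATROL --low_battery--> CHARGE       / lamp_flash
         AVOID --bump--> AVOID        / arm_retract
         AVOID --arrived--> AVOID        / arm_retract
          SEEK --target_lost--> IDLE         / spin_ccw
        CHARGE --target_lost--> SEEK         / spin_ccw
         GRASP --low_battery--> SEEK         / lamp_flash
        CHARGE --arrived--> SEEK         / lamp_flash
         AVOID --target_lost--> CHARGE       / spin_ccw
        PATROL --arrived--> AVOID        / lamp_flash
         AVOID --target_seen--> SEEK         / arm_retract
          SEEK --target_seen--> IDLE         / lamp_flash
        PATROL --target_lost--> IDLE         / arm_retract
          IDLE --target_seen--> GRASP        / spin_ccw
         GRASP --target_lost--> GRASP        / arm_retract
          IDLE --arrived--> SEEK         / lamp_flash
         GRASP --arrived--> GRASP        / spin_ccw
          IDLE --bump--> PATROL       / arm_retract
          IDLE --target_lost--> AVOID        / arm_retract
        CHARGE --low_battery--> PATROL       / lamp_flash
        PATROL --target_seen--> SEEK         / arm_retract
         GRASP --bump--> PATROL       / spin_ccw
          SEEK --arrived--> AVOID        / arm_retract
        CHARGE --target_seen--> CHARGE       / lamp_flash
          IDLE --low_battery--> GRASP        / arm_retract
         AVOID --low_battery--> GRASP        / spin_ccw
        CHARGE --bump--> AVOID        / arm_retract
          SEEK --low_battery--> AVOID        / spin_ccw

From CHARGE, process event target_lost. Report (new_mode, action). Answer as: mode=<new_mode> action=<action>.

mode=SEEK action=spin_ccw

current mode = CHARGE; filter table to that mode:
  (CHARGE, target_lost) → (SEEK, spin_ccw)  ← event matches
  (CHARGE, arrived) → (SEEK, lamp_flash)
  (CHARGE, low_battery) → (PATROL, lamp_flash)
  (CHARGE, target_seen) → (CHARGE, lamp_flash)
  (CHARGE, bump) → (AVOID, arm_retract)
event = target_lost selects (SEEK, spin_ccw)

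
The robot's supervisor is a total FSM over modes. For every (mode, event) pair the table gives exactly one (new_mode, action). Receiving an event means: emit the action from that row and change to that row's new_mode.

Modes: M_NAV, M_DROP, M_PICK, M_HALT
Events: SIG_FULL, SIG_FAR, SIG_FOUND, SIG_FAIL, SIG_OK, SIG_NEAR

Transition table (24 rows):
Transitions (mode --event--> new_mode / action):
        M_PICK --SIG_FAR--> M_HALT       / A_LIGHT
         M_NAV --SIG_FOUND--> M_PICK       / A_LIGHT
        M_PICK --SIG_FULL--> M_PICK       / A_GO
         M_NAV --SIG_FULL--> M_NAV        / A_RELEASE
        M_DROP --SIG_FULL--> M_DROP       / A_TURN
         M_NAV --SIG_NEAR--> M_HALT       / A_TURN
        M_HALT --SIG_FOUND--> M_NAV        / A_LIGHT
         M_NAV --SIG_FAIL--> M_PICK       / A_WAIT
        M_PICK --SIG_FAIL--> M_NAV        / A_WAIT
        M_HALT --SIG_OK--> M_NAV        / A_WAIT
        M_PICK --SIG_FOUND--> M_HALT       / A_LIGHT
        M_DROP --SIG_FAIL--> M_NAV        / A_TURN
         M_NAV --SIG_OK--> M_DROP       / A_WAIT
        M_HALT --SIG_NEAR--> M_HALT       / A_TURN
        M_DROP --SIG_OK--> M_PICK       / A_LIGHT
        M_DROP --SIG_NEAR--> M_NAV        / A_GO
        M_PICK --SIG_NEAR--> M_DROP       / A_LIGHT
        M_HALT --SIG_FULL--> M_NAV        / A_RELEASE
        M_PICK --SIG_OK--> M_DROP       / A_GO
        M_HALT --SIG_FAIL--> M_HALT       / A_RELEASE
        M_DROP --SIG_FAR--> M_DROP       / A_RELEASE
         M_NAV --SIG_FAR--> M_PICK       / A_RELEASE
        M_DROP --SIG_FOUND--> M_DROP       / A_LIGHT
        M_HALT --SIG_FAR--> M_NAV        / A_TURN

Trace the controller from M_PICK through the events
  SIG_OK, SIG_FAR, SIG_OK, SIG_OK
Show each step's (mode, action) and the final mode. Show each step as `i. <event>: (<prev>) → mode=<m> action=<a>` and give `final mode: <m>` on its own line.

1. SIG_OK: (M_PICK) → mode=M_DROP action=A_GO
2. SIG_FAR: (M_DROP) → mode=M_DROP action=A_RELEASE
3. SIG_OK: (M_DROP) → mode=M_PICK action=A_LIGHT
4. SIG_OK: (M_PICK) → mode=M_DROP action=A_GO

final mode: M_DROP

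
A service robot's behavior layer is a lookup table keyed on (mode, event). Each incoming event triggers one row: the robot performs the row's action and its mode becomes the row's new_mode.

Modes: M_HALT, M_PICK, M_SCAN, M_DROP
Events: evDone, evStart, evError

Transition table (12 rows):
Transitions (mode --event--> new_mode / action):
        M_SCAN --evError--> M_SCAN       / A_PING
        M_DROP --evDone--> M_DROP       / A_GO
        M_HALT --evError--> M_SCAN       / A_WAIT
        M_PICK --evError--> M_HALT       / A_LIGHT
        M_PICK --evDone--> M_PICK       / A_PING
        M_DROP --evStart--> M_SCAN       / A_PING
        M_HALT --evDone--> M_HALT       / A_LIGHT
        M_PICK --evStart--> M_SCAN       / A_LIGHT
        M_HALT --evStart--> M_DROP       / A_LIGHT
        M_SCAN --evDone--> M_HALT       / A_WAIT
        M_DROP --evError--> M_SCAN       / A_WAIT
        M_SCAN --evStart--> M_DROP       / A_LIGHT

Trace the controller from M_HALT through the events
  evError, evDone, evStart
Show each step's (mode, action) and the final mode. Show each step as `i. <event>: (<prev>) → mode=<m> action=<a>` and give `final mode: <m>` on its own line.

final mode: M_DROP

1. evError: (M_HALT) → mode=M_SCAN action=A_WAIT
2. evDone: (M_SCAN) → mode=M_HALT action=A_WAIT
3. evStart: (M_HALT) → mode=M_DROP action=A_LIGHT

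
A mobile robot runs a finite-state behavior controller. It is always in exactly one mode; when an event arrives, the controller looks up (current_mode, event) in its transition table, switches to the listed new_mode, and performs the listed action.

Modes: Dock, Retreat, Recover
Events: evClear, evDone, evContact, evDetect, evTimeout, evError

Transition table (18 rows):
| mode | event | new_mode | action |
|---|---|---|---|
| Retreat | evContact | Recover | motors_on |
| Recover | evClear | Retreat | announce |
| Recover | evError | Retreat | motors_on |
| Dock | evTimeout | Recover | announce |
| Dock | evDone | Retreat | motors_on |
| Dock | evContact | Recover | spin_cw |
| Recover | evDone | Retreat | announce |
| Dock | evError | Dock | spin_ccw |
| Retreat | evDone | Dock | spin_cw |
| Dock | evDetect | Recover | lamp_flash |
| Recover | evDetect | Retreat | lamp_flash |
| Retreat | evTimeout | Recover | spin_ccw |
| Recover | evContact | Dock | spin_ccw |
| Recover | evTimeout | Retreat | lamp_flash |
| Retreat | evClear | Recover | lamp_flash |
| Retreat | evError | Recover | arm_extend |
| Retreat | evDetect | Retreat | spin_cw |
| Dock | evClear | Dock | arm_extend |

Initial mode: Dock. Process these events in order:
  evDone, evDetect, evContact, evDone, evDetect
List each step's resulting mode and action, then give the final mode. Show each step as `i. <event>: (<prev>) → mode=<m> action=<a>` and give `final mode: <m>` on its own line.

1. evDone: (Dock) → mode=Retreat action=motors_on
2. evDetect: (Retreat) → mode=Retreat action=spin_cw
3. evContact: (Retreat) → mode=Recover action=motors_on
4. evDone: (Recover) → mode=Retreat action=announce
5. evDetect: (Retreat) → mode=Retreat action=spin_cw

final mode: Retreat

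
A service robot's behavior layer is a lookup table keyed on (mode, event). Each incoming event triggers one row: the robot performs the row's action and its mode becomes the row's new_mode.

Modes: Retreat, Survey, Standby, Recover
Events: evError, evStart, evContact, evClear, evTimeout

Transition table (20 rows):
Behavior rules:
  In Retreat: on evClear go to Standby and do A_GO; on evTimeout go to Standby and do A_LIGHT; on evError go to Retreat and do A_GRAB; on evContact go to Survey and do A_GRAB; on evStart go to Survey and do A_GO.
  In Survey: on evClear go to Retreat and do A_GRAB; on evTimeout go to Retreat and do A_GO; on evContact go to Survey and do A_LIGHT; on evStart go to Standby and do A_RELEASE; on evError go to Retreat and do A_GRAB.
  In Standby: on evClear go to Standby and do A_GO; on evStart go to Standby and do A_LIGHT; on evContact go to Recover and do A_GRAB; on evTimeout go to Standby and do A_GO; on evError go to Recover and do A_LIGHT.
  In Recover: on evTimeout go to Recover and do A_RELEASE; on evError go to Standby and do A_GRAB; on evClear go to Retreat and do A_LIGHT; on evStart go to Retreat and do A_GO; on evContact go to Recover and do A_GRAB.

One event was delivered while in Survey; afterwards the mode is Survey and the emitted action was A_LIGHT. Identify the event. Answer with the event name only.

evContact

try evError: (Survey, evError) → (Retreat, A_GRAB)
try evStart: (Survey, evStart) → (Standby, A_RELEASE)
try evContact: (Survey, evContact) → (Survey, A_LIGHT)  ← matches
try evClear: (Survey, evClear) → (Retreat, A_GRAB)
try evTimeout: (Survey, evTimeout) → (Retreat, A_GO)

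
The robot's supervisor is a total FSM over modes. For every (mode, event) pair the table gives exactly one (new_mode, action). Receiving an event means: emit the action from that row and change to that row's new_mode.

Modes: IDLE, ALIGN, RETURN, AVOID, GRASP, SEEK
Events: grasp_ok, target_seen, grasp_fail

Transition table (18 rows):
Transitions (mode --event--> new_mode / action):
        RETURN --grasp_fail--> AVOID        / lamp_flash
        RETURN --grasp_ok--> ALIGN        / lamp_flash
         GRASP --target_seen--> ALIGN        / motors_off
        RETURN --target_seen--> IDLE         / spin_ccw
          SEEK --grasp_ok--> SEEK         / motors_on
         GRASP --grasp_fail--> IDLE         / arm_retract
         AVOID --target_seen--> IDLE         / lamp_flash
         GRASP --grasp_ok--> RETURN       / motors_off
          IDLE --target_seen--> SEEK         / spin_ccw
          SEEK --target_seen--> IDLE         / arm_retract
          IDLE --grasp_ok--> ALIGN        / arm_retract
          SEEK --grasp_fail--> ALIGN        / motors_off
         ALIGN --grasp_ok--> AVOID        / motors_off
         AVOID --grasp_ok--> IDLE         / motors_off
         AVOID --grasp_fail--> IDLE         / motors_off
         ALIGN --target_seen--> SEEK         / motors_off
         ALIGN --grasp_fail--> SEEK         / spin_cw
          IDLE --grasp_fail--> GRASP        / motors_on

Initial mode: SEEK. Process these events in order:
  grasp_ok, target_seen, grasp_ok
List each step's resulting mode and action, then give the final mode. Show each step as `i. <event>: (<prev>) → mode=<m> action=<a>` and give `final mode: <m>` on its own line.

final mode: ALIGN

1. grasp_ok: (SEEK) → mode=SEEK action=motors_on
2. target_seen: (SEEK) → mode=IDLE action=arm_retract
3. grasp_ok: (IDLE) → mode=ALIGN action=arm_retract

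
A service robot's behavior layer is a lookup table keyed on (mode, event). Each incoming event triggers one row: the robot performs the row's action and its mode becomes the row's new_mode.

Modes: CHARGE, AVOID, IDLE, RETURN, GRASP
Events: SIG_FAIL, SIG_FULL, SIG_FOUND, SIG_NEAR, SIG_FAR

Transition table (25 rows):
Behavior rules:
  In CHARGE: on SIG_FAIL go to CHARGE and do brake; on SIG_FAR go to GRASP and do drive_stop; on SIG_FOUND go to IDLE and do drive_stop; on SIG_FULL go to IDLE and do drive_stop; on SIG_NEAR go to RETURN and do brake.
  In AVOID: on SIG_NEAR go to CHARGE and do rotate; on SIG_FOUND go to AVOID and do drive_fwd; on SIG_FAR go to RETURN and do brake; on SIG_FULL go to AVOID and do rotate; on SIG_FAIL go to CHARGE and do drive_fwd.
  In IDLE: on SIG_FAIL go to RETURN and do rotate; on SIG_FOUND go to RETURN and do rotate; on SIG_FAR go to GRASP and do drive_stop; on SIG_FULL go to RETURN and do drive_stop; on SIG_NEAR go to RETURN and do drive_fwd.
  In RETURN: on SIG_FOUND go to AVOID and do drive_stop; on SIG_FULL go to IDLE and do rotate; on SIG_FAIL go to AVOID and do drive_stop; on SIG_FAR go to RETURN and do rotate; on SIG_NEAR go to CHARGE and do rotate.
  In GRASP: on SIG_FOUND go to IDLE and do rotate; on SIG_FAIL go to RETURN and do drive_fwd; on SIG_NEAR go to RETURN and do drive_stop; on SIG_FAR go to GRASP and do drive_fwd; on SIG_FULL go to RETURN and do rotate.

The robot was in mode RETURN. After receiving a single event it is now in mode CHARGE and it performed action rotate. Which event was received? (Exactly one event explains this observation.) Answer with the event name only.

SIG_NEAR

try SIG_FAIL: (RETURN, SIG_FAIL) → (AVOID, drive_stop)
try SIG_FULL: (RETURN, SIG_FULL) → (IDLE, rotate)
try SIG_FOUND: (RETURN, SIG_FOUND) → (AVOID, drive_stop)
try SIG_NEAR: (RETURN, SIG_NEAR) → (CHARGE, rotate)  ← matches
try SIG_FAR: (RETURN, SIG_FAR) → (RETURN, rotate)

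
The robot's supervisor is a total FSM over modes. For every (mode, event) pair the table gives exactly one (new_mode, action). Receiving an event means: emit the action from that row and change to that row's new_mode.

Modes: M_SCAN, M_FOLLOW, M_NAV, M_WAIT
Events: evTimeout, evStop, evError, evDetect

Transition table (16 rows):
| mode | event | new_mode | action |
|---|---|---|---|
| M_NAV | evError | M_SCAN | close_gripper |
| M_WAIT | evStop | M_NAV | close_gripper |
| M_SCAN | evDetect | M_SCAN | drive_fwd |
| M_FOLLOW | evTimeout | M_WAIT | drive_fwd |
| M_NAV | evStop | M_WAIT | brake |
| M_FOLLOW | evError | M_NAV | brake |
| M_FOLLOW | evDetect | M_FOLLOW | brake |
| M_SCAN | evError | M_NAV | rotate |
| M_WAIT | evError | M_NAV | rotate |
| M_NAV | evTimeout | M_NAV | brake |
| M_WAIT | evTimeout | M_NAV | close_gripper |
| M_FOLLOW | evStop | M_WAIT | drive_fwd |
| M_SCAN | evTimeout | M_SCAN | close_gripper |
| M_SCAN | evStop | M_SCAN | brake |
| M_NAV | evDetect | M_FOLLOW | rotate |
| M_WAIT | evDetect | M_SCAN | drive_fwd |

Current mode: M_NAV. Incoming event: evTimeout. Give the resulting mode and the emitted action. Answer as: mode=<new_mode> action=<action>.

current mode = M_NAV; filter table to that mode:
  (M_NAV, evError) → (M_SCAN, close_gripper)
  (M_NAV, evStop) → (M_WAIT, brake)
  (M_NAV, evTimeout) → (M_NAV, brake)  ← event matches
  (M_NAV, evDetect) → (M_FOLLOW, rotate)
event = evTimeout selects (M_NAV, brake)

mode=M_NAV action=brake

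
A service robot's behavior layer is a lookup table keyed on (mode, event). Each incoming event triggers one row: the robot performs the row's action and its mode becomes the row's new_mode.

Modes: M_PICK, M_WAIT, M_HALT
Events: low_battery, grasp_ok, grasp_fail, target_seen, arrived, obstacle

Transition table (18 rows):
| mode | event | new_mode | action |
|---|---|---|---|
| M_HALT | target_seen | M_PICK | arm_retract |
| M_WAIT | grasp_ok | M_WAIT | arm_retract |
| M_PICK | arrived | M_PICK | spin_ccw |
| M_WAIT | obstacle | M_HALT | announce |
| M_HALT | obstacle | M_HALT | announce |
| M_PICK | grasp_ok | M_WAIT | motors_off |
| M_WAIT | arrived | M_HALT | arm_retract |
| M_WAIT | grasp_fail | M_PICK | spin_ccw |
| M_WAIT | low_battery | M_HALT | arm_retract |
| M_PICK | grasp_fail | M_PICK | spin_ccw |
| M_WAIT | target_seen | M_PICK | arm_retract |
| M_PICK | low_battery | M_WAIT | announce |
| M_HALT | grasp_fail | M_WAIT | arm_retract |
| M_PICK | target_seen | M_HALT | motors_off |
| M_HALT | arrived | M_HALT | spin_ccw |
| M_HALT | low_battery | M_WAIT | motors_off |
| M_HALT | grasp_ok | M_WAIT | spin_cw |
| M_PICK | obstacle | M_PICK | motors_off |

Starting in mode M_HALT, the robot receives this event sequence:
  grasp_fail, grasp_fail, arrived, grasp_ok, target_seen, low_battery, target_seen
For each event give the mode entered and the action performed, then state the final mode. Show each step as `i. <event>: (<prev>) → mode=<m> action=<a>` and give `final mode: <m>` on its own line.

1. grasp_fail: (M_HALT) → mode=M_WAIT action=arm_retract
2. grasp_fail: (M_WAIT) → mode=M_PICK action=spin_ccw
3. arrived: (M_PICK) → mode=M_PICK action=spin_ccw
4. grasp_ok: (M_PICK) → mode=M_WAIT action=motors_off
5. target_seen: (M_WAIT) → mode=M_PICK action=arm_retract
6. low_battery: (M_PICK) → mode=M_WAIT action=announce
7. target_seen: (M_WAIT) → mode=M_PICK action=arm_retract

final mode: M_PICK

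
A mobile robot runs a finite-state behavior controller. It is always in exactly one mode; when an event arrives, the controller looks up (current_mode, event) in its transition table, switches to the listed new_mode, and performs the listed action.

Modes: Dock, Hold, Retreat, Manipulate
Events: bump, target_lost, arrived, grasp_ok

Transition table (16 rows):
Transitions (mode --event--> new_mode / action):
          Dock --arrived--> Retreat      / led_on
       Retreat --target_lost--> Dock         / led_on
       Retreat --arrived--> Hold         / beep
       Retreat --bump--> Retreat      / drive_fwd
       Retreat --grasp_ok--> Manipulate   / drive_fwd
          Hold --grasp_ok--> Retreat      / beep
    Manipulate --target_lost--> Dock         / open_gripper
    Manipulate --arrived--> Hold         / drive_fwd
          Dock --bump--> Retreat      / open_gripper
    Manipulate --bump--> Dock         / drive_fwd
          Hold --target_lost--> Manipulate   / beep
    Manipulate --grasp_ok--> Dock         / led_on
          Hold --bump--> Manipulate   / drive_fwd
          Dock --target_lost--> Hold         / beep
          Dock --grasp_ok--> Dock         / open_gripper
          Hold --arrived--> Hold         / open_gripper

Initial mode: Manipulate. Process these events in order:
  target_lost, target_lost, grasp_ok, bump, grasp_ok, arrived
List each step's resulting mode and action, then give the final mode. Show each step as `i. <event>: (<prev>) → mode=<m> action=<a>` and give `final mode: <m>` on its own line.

final mode: Hold

1. target_lost: (Manipulate) → mode=Dock action=open_gripper
2. target_lost: (Dock) → mode=Hold action=beep
3. grasp_ok: (Hold) → mode=Retreat action=beep
4. bump: (Retreat) → mode=Retreat action=drive_fwd
5. grasp_ok: (Retreat) → mode=Manipulate action=drive_fwd
6. arrived: (Manipulate) → mode=Hold action=drive_fwd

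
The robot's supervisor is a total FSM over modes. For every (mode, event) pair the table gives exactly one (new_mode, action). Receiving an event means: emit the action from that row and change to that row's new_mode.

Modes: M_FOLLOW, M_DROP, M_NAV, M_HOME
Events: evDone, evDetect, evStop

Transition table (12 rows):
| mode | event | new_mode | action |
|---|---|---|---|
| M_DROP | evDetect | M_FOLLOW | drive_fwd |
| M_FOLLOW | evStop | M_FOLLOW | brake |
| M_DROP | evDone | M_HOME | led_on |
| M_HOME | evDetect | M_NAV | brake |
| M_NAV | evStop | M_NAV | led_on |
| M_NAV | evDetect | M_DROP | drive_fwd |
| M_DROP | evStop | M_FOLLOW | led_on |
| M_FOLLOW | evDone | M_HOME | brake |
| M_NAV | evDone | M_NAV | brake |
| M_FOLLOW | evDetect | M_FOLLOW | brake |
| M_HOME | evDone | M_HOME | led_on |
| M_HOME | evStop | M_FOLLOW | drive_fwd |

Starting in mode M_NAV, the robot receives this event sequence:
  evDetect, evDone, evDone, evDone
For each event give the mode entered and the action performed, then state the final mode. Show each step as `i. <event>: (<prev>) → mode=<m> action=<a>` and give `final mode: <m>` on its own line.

1. evDetect: (M_NAV) → mode=M_DROP action=drive_fwd
2. evDone: (M_DROP) → mode=M_HOME action=led_on
3. evDone: (M_HOME) → mode=M_HOME action=led_on
4. evDone: (M_HOME) → mode=M_HOME action=led_on

final mode: M_HOME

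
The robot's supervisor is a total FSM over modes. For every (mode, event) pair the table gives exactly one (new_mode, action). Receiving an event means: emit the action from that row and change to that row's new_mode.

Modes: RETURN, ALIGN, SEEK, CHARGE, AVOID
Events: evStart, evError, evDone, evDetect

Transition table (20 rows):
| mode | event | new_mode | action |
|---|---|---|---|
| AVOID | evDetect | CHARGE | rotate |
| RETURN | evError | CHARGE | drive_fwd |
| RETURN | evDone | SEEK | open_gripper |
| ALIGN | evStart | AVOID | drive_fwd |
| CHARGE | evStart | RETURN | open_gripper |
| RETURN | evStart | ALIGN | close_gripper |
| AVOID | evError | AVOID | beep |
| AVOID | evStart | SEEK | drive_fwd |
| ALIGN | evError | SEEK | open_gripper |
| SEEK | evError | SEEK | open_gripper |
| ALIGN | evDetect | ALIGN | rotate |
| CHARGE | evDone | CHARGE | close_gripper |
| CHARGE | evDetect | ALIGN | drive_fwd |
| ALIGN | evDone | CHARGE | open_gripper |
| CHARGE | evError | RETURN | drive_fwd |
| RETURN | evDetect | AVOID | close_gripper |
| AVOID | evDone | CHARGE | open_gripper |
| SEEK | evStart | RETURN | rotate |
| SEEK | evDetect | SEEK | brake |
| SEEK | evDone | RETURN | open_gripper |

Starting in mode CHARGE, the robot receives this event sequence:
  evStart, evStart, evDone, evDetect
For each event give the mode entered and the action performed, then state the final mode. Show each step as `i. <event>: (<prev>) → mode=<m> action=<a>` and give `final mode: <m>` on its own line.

1. evStart: (CHARGE) → mode=RETURN action=open_gripper
2. evStart: (RETURN) → mode=ALIGN action=close_gripper
3. evDone: (ALIGN) → mode=CHARGE action=open_gripper
4. evDetect: (CHARGE) → mode=ALIGN action=drive_fwd

final mode: ALIGN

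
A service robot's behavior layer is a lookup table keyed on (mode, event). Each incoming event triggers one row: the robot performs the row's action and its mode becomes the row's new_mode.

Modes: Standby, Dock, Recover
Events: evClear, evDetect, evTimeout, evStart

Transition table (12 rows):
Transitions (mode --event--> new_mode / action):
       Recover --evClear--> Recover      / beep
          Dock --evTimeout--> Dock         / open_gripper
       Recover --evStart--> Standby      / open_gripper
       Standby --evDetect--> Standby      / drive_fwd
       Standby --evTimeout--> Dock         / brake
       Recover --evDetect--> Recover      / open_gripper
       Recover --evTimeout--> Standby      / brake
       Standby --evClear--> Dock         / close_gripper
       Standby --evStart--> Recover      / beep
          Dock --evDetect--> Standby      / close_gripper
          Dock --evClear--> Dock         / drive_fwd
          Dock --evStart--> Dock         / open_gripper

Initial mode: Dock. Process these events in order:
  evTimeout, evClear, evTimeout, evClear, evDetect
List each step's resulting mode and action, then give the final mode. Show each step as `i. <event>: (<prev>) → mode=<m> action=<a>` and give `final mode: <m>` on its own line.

final mode: Standby

1. evTimeout: (Dock) → mode=Dock action=open_gripper
2. evClear: (Dock) → mode=Dock action=drive_fwd
3. evTimeout: (Dock) → mode=Dock action=open_gripper
4. evClear: (Dock) → mode=Dock action=drive_fwd
5. evDetect: (Dock) → mode=Standby action=close_gripper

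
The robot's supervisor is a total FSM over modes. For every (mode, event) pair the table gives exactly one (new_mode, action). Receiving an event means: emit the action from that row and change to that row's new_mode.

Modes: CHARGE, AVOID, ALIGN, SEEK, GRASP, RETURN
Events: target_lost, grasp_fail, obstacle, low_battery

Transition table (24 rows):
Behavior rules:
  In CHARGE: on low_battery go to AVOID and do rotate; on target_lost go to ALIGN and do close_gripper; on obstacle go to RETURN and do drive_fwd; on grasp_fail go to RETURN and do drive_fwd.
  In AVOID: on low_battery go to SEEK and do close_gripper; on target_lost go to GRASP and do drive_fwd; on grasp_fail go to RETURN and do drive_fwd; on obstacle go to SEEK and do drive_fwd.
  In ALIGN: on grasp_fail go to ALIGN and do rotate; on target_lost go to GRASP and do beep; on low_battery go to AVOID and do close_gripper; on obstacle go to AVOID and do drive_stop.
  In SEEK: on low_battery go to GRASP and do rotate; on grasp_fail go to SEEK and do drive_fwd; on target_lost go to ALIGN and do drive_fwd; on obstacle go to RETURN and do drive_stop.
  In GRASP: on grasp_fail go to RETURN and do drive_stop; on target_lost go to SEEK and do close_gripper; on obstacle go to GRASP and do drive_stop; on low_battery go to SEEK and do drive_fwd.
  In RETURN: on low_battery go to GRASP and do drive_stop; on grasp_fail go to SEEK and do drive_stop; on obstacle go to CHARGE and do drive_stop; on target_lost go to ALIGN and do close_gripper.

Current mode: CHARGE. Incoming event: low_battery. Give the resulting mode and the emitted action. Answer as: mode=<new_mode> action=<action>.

mode=AVOID action=rotate

current mode = CHARGE; filter table to that mode:
  (CHARGE, low_battery) → (AVOID, rotate)  ← event matches
  (CHARGE, target_lost) → (ALIGN, close_gripper)
  (CHARGE, obstacle) → (RETURN, drive_fwd)
  (CHARGE, grasp_fail) → (RETURN, drive_fwd)
event = low_battery selects (AVOID, rotate)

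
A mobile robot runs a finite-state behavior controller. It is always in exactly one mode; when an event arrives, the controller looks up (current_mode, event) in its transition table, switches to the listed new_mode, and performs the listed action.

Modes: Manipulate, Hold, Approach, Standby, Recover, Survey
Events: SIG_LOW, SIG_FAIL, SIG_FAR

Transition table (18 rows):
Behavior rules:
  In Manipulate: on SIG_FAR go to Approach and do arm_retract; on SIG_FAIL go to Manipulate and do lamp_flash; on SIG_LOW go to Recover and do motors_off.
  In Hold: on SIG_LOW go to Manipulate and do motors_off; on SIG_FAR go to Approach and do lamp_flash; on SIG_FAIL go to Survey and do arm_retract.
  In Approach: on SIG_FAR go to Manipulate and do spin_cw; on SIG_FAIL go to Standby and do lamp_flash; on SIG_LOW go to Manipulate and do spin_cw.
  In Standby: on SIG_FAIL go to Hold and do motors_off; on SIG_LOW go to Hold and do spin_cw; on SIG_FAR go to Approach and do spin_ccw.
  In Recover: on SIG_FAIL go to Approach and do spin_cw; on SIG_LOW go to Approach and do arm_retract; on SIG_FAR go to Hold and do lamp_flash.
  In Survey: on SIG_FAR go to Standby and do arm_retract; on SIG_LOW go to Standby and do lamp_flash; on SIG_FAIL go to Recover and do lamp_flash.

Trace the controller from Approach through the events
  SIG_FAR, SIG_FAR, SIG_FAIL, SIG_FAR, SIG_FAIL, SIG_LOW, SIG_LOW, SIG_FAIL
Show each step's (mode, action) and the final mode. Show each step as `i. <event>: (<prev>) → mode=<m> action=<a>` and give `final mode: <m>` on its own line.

1. SIG_FAR: (Approach) → mode=Manipulate action=spin_cw
2. SIG_FAR: (Manipulate) → mode=Approach action=arm_retract
3. SIG_FAIL: (Approach) → mode=Standby action=lamp_flash
4. SIG_FAR: (Standby) → mode=Approach action=spin_ccw
5. SIG_FAIL: (Approach) → mode=Standby action=lamp_flash
6. SIG_LOW: (Standby) → mode=Hold action=spin_cw
7. SIG_LOW: (Hold) → mode=Manipulate action=motors_off
8. SIG_FAIL: (Manipulate) → mode=Manipulate action=lamp_flash

final mode: Manipulate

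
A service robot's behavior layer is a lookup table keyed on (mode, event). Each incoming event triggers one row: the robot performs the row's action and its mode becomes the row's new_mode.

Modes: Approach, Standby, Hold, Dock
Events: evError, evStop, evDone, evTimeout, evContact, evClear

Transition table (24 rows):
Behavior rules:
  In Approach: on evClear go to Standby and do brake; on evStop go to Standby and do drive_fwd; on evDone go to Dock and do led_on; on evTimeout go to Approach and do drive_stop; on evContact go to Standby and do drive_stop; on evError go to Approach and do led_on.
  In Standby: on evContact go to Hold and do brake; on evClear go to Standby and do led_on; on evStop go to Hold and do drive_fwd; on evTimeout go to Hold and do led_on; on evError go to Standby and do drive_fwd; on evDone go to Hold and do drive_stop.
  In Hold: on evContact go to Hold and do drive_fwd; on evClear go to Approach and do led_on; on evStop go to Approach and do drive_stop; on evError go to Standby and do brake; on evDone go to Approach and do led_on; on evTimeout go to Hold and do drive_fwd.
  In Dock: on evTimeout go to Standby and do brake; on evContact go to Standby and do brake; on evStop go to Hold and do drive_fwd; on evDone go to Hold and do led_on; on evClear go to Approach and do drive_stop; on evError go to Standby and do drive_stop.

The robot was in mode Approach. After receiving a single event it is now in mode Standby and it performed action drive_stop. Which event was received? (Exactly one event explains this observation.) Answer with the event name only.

evContact

try evError: (Approach, evError) → (Approach, led_on)
try evStop: (Approach, evStop) → (Standby, drive_fwd)
try evDone: (Approach, evDone) → (Dock, led_on)
try evTimeout: (Approach, evTimeout) → (Approach, drive_stop)
try evContact: (Approach, evContact) → (Standby, drive_stop)  ← matches
try evClear: (Approach, evClear) → (Standby, brake)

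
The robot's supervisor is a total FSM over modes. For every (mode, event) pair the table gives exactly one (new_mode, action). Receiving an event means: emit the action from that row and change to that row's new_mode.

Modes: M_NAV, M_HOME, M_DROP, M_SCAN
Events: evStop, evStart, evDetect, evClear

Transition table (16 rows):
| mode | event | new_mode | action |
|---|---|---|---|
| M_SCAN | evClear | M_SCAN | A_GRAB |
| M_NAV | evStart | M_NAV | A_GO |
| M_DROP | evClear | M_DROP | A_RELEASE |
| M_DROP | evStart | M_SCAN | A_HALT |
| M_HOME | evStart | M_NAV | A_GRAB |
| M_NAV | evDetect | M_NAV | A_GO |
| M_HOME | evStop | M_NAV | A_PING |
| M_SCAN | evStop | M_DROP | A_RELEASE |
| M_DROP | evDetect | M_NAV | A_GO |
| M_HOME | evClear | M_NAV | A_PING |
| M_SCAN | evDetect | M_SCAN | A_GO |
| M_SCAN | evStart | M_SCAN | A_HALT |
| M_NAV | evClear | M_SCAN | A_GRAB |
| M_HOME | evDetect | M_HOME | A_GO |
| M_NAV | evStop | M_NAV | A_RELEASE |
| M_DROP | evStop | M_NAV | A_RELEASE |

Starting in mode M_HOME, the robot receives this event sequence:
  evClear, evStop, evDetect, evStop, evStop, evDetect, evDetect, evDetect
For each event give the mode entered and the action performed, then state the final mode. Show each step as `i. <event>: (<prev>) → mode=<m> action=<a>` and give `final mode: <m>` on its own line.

1. evClear: (M_HOME) → mode=M_NAV action=A_PING
2. evStop: (M_NAV) → mode=M_NAV action=A_RELEASE
3. evDetect: (M_NAV) → mode=M_NAV action=A_GO
4. evStop: (M_NAV) → mode=M_NAV action=A_RELEASE
5. evStop: (M_NAV) → mode=M_NAV action=A_RELEASE
6. evDetect: (M_NAV) → mode=M_NAV action=A_GO
7. evDetect: (M_NAV) → mode=M_NAV action=A_GO
8. evDetect: (M_NAV) → mode=M_NAV action=A_GO

final mode: M_NAV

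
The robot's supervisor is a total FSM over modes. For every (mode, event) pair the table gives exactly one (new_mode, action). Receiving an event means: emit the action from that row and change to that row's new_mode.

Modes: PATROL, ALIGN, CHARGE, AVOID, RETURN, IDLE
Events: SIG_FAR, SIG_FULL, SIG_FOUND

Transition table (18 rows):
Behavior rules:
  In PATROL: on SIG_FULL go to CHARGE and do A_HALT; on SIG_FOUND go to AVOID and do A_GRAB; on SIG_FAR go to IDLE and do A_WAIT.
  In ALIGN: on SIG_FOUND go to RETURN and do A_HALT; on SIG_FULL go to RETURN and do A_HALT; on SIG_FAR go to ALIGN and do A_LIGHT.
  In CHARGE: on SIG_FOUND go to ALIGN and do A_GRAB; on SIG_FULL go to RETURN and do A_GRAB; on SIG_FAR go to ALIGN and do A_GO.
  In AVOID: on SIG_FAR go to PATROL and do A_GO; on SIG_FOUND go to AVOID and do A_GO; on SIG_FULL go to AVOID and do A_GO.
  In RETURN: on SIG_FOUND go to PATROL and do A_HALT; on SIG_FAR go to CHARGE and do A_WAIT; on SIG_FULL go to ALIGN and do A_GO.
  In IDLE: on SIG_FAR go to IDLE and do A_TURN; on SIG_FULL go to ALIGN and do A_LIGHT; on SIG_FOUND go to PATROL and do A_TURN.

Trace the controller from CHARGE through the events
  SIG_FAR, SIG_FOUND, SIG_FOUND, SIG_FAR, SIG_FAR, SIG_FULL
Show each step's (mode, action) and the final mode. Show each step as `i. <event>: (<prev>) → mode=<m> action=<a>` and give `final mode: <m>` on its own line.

1. SIG_FAR: (CHARGE) → mode=ALIGN action=A_GO
2. SIG_FOUND: (ALIGN) → mode=RETURN action=A_HALT
3. SIG_FOUND: (RETURN) → mode=PATROL action=A_HALT
4. SIG_FAR: (PATROL) → mode=IDLE action=A_WAIT
5. SIG_FAR: (IDLE) → mode=IDLE action=A_TURN
6. SIG_FULL: (IDLE) → mode=ALIGN action=A_LIGHT

final mode: ALIGN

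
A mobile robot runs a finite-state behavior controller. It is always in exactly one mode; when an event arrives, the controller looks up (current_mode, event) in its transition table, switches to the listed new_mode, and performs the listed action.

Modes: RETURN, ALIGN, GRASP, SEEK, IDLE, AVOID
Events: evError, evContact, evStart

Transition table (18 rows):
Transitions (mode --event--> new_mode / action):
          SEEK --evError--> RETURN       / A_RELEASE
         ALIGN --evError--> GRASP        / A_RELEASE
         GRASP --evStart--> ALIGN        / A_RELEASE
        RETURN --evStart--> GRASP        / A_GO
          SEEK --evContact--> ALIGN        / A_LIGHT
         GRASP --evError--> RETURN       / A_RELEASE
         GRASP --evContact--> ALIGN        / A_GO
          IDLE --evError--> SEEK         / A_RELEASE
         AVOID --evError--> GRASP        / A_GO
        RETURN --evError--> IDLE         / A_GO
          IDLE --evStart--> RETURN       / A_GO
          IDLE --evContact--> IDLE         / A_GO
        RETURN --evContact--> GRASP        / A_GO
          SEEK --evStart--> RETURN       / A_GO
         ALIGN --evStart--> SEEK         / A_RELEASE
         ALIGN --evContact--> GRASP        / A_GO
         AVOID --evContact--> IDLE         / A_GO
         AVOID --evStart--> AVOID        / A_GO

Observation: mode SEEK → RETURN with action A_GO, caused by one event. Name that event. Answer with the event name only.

evStart

try evError: (SEEK, evError) → (RETURN, A_RELEASE)
try evContact: (SEEK, evContact) → (ALIGN, A_LIGHT)
try evStart: (SEEK, evStart) → (RETURN, A_GO)  ← matches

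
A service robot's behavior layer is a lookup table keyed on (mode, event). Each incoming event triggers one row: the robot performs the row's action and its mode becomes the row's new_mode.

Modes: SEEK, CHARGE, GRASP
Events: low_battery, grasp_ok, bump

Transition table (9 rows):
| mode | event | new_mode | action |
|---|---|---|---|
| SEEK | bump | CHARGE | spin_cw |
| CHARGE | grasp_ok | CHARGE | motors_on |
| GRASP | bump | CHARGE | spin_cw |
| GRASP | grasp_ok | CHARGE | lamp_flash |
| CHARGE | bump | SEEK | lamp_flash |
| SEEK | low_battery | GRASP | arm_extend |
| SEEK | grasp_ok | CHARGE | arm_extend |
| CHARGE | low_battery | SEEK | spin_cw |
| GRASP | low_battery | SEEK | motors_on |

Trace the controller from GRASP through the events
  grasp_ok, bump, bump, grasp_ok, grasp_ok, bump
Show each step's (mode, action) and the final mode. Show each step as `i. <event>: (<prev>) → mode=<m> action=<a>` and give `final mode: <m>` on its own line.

1. grasp_ok: (GRASP) → mode=CHARGE action=lamp_flash
2. bump: (CHARGE) → mode=SEEK action=lamp_flash
3. bump: (SEEK) → mode=CHARGE action=spin_cw
4. grasp_ok: (CHARGE) → mode=CHARGE action=motors_on
5. grasp_ok: (CHARGE) → mode=CHARGE action=motors_on
6. bump: (CHARGE) → mode=SEEK action=lamp_flash

final mode: SEEK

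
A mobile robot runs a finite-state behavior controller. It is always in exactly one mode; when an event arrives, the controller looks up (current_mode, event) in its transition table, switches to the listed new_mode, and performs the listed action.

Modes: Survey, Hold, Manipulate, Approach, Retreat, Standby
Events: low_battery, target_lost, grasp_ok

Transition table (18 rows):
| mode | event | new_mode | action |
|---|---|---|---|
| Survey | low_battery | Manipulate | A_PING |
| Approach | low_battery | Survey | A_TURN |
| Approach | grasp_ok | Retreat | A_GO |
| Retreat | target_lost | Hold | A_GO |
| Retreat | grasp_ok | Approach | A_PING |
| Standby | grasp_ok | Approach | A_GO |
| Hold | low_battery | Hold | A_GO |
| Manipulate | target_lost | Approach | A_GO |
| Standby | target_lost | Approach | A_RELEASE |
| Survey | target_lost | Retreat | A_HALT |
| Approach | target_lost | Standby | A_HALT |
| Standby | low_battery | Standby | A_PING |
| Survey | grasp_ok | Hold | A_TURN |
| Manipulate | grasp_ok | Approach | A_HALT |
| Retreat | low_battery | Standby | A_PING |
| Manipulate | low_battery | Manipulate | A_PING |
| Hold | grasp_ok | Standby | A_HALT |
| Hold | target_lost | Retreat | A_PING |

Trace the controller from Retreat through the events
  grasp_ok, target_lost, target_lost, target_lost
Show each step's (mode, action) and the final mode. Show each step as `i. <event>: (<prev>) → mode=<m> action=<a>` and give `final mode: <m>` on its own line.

final mode: Standby

1. grasp_ok: (Retreat) → mode=Approach action=A_PING
2. target_lost: (Approach) → mode=Standby action=A_HALT
3. target_lost: (Standby) → mode=Approach action=A_RELEASE
4. target_lost: (Approach) → mode=Standby action=A_HALT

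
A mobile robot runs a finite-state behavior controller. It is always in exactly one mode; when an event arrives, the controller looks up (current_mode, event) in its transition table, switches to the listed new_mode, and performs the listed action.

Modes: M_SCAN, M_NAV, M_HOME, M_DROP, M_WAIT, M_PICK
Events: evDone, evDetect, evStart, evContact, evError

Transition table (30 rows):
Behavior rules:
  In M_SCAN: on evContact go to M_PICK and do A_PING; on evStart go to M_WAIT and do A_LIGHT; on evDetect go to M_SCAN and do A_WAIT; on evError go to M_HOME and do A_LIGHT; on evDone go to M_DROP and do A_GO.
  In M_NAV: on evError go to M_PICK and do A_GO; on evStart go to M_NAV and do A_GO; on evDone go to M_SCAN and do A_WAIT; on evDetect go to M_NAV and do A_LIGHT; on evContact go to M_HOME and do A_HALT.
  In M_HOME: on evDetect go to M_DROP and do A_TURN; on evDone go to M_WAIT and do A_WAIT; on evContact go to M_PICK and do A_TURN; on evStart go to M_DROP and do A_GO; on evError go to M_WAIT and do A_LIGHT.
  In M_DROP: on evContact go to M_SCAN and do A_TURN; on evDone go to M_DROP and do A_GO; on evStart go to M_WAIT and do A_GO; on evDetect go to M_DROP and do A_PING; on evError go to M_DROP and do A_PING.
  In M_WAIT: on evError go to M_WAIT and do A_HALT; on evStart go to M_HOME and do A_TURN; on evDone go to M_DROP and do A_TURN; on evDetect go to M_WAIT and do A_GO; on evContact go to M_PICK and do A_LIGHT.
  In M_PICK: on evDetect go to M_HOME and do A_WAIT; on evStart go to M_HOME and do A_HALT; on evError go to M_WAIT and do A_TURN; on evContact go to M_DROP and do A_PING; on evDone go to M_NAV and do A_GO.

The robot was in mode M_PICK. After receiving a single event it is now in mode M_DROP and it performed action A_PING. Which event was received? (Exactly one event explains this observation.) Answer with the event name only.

try evDone: (M_PICK, evDone) → (M_NAV, A_GO)
try evDetect: (M_PICK, evDetect) → (M_HOME, A_WAIT)
try evStart: (M_PICK, evStart) → (M_HOME, A_HALT)
try evContact: (M_PICK, evContact) → (M_DROP, A_PING)  ← matches
try evError: (M_PICK, evError) → (M_WAIT, A_TURN)

evContact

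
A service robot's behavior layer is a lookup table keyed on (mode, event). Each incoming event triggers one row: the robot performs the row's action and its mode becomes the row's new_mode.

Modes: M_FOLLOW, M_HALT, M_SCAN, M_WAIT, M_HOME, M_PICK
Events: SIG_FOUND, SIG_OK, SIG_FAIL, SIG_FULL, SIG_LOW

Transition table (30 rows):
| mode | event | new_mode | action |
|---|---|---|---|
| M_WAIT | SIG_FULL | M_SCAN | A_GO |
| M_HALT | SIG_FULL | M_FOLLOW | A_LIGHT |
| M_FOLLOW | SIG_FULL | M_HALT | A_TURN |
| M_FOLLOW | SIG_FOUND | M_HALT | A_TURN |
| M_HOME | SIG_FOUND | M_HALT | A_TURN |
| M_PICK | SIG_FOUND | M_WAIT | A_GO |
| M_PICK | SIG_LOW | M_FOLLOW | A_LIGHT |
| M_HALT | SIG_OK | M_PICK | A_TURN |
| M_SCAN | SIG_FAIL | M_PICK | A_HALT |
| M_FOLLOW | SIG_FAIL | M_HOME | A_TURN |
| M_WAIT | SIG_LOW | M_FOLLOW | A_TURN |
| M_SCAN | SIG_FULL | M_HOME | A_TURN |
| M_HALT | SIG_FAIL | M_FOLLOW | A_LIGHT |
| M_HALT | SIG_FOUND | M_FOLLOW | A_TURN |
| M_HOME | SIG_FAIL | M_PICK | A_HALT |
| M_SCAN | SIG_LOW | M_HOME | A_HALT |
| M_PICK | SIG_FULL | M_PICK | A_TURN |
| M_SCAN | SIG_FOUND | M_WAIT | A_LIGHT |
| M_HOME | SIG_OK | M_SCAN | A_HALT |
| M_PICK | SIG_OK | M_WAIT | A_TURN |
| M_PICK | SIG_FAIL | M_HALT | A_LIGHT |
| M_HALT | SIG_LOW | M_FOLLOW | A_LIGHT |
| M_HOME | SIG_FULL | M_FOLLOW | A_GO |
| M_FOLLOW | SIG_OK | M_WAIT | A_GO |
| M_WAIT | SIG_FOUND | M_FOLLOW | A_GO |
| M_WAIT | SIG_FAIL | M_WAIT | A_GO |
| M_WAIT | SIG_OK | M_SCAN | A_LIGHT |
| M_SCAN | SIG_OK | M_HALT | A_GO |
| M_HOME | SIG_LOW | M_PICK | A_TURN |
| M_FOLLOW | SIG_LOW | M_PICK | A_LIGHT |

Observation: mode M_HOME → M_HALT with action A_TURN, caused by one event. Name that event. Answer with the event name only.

try SIG_FOUND: (M_HOME, SIG_FOUND) → (M_HALT, A_TURN)  ← matches
try SIG_OK: (M_HOME, SIG_OK) → (M_SCAN, A_HALT)
try SIG_FAIL: (M_HOME, SIG_FAIL) → (M_PICK, A_HALT)
try SIG_FULL: (M_HOME, SIG_FULL) → (M_FOLLOW, A_GO)
try SIG_LOW: (M_HOME, SIG_LOW) → (M_PICK, A_TURN)

SIG_FOUND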